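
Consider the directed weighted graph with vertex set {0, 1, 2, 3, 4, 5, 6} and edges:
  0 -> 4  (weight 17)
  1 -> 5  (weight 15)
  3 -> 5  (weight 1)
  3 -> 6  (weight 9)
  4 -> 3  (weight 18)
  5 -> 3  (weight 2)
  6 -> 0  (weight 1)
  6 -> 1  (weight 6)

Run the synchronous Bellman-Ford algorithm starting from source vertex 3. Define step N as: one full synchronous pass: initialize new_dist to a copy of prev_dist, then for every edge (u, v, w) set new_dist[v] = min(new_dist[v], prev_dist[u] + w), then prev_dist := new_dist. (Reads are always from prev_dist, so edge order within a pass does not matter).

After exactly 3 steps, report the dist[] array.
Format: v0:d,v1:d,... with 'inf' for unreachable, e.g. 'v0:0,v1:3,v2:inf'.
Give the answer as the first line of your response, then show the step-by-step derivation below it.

v0:10,v1:15,v2:inf,v3:0,v4:27,v5:1,v6:9

step 1: dist = v0:inf,v1:inf,v2:inf,v3:0,v4:inf,v5:1,v6:9
step 2: dist = v0:10,v1:15,v2:inf,v3:0,v4:inf,v5:1,v6:9
step 3: dist = v0:10,v1:15,v2:inf,v3:0,v4:27,v5:1,v6:9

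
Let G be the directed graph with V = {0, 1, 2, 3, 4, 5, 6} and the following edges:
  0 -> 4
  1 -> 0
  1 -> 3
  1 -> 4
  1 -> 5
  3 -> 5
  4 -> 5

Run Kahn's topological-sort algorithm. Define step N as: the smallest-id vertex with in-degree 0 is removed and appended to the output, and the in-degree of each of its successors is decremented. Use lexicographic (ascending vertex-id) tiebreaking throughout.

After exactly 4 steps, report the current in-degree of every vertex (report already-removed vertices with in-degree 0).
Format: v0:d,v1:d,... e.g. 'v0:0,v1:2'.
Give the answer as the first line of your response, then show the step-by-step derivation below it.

v0:0,v1:0,v2:0,v3:0,v4:0,v5:1,v6:0

step 1: output 1; order=[1]; indeg=(0,0,0,0,1,2,0)
step 2: output 0; order=[1,0]; indeg=(0,0,0,0,0,2,0)
step 3: output 2; order=[1,0,2]; indeg=(0,0,0,0,0,2,0)
step 4: output 3; order=[1,0,2,3]; indeg=(0,0,0,0,0,1,0)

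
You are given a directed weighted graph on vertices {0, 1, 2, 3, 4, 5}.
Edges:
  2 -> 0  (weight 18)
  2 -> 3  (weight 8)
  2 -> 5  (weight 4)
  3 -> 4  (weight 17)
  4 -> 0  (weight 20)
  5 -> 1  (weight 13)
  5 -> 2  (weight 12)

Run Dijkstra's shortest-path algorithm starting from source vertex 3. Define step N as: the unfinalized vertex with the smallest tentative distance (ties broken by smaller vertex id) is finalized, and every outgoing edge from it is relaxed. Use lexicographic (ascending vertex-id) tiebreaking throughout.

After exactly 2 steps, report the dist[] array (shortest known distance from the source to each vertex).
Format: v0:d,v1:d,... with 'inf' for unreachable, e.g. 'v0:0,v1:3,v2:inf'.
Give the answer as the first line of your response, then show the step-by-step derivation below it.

v0:37,v1:inf,v2:inf,v3:0,v4:17,v5:inf

step 1: dist = v0:inf,v1:inf,v2:inf,v3:0,v4:17,v5:inf
step 2: dist = v0:37,v1:inf,v2:inf,v3:0,v4:17,v5:inf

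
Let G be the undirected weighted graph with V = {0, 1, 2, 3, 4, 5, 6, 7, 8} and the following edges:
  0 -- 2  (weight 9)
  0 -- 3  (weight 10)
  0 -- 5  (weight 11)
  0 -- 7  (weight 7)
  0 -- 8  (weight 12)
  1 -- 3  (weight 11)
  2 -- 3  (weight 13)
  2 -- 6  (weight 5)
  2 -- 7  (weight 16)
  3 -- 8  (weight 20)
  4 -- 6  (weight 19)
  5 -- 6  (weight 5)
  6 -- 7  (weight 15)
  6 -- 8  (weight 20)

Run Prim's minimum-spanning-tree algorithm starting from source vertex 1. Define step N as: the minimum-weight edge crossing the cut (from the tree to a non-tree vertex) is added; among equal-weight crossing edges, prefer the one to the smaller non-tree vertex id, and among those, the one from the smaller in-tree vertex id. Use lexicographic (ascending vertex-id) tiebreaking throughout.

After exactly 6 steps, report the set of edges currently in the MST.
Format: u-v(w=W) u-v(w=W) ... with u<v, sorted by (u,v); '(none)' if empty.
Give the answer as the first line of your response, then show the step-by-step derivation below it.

0-2(w=9) 0-3(w=10) 0-7(w=7) 1-3(w=11) 2-6(w=5) 5-6(w=5)

step 1: add edge 1-3 (w=11); MST = {1-3(w=11)}
step 2: add edge 0-3 (w=10); MST = {0-3(w=10) 1-3(w=11)}
step 3: add edge 0-7 (w=7); MST = {0-3(w=10) 0-7(w=7) 1-3(w=11)}
step 4: add edge 0-2 (w=9); MST = {0-2(w=9) 0-3(w=10) 0-7(w=7) 1-3(w=11)}
step 5: add edge 2-6 (w=5); MST = {0-2(w=9) 0-3(w=10) 0-7(w=7) 1-3(w=11) 2-6(w=5)}
step 6: add edge 5-6 (w=5); MST = {0-2(w=9) 0-3(w=10) 0-7(w=7) 1-3(w=11) 2-6(w=5) 5-6(w=5)}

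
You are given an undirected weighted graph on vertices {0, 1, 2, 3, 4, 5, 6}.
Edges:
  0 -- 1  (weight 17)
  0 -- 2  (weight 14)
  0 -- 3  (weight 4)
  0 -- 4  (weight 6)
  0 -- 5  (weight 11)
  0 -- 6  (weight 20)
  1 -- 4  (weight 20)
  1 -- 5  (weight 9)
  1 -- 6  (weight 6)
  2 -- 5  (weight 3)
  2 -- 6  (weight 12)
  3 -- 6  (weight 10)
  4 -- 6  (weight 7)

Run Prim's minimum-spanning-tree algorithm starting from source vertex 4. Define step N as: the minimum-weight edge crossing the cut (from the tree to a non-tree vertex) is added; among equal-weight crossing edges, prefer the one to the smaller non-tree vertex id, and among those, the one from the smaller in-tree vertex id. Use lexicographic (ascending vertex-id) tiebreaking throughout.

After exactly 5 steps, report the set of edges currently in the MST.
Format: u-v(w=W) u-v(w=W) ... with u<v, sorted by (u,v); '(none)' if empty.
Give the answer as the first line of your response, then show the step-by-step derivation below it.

0-3(w=4) 0-4(w=6) 1-5(w=9) 1-6(w=6) 4-6(w=7)

step 1: add edge 0-4 (w=6); MST = {0-4(w=6)}
step 2: add edge 0-3 (w=4); MST = {0-3(w=4) 0-4(w=6)}
step 3: add edge 4-6 (w=7); MST = {0-3(w=4) 0-4(w=6) 4-6(w=7)}
step 4: add edge 1-6 (w=6); MST = {0-3(w=4) 0-4(w=6) 1-6(w=6) 4-6(w=7)}
step 5: add edge 1-5 (w=9); MST = {0-3(w=4) 0-4(w=6) 1-5(w=9) 1-6(w=6) 4-6(w=7)}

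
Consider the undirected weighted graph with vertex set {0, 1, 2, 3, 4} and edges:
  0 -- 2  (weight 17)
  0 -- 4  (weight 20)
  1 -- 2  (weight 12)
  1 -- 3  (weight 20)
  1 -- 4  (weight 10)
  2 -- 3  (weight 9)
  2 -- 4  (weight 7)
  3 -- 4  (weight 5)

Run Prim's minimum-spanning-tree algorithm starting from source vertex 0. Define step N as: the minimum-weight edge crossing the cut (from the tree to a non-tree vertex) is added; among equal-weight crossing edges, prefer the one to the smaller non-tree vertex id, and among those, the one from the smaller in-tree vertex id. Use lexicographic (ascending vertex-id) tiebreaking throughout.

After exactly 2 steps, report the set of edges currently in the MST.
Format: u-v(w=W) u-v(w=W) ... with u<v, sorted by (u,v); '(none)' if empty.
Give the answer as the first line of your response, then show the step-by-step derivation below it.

0-2(w=17) 2-4(w=7)

step 1: add edge 0-2 (w=17); MST = {0-2(w=17)}
step 2: add edge 2-4 (w=7); MST = {0-2(w=17) 2-4(w=7)}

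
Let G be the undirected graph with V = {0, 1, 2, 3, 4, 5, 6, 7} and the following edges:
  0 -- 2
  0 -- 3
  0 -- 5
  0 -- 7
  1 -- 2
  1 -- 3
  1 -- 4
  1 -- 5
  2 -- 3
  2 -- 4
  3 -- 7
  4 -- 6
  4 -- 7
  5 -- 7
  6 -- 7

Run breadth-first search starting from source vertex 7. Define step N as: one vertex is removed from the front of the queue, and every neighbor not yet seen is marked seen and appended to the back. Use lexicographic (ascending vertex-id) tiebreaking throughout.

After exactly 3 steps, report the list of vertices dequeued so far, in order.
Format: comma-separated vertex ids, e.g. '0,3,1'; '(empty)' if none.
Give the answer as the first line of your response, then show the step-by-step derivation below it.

7,0,3

step 1: dequeue 7; queue=[0,3,4,5,6]; order=7
step 2: dequeue 0; queue=[3,4,5,6,2]; order=7,0
step 3: dequeue 3; queue=[4,5,6,2,1]; order=7,0,3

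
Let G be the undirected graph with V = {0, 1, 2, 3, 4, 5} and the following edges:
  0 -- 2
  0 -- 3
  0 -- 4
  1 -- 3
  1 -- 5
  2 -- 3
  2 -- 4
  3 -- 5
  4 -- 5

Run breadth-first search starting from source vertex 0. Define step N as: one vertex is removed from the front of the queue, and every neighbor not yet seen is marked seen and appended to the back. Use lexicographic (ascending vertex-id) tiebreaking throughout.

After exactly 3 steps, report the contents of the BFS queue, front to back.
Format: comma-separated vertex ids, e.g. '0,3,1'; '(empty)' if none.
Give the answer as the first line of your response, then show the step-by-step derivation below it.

4,1,5

step 1: dequeue 0; queue=[2,3,4]; order=0
step 2: dequeue 2; queue=[3,4]; order=0,2
step 3: dequeue 3; queue=[4,1,5]; order=0,2,3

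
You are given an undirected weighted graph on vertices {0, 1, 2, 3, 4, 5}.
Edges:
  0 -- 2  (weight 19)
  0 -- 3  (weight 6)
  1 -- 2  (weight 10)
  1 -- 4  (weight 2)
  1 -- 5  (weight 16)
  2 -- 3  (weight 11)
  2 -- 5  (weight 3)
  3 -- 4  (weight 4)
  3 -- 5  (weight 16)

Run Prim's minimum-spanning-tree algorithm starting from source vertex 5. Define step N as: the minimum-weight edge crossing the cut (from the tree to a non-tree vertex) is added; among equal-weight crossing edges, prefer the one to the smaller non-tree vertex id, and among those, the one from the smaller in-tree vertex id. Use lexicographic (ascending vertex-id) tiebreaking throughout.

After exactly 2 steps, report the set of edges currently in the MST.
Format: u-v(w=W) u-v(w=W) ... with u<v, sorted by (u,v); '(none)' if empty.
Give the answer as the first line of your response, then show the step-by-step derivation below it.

1-2(w=10) 2-5(w=3)

step 1: add edge 2-5 (w=3); MST = {2-5(w=3)}
step 2: add edge 1-2 (w=10); MST = {1-2(w=10) 2-5(w=3)}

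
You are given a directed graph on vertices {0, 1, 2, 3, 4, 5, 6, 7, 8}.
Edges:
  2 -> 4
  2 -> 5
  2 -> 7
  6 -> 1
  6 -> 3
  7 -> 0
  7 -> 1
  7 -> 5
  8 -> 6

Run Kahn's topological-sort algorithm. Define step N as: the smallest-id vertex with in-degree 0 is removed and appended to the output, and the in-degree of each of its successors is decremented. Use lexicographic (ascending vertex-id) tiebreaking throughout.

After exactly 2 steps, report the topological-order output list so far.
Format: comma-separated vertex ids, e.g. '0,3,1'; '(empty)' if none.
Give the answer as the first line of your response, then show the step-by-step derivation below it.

2,4

step 1: output 2; order=[2]; indeg=(1,2,0,1,0,1,1,0,0)
step 2: output 4; order=[2,4]; indeg=(1,2,0,1,0,1,1,0,0)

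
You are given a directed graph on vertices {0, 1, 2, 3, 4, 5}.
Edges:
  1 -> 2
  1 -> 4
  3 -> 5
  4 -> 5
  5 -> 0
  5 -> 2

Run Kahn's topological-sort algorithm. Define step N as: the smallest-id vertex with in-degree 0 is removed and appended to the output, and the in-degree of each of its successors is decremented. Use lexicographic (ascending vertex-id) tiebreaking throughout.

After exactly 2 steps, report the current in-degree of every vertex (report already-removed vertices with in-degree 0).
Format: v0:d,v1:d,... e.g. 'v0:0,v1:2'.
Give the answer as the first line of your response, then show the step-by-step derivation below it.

v0:1,v1:0,v2:1,v3:0,v4:0,v5:1

step 1: output 1; order=[1]; indeg=(1,0,1,0,0,2)
step 2: output 3; order=[1,3]; indeg=(1,0,1,0,0,1)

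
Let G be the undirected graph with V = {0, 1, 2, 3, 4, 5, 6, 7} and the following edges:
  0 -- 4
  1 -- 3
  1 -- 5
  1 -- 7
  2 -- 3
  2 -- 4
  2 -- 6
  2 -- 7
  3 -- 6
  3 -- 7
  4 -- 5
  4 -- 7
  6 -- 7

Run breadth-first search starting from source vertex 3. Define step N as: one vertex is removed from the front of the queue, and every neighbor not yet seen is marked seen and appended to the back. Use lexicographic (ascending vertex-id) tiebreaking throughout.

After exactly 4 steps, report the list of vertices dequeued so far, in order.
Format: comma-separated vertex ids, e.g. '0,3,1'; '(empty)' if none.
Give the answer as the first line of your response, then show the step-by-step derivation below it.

3,1,2,6

step 1: dequeue 3; queue=[1,2,6,7]; order=3
step 2: dequeue 1; queue=[2,6,7,5]; order=3,1
step 3: dequeue 2; queue=[6,7,5,4]; order=3,1,2
step 4: dequeue 6; queue=[7,5,4]; order=3,1,2,6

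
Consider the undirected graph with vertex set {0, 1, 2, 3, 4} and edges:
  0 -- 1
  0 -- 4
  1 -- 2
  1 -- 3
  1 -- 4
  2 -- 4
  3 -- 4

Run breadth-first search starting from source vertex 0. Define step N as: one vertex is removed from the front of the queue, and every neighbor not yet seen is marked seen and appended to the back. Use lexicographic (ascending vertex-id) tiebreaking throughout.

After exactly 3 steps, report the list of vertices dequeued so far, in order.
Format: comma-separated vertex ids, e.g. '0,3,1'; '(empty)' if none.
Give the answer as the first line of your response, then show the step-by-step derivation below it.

0,1,4

step 1: dequeue 0; queue=[1,4]; order=0
step 2: dequeue 1; queue=[4,2,3]; order=0,1
step 3: dequeue 4; queue=[2,3]; order=0,1,4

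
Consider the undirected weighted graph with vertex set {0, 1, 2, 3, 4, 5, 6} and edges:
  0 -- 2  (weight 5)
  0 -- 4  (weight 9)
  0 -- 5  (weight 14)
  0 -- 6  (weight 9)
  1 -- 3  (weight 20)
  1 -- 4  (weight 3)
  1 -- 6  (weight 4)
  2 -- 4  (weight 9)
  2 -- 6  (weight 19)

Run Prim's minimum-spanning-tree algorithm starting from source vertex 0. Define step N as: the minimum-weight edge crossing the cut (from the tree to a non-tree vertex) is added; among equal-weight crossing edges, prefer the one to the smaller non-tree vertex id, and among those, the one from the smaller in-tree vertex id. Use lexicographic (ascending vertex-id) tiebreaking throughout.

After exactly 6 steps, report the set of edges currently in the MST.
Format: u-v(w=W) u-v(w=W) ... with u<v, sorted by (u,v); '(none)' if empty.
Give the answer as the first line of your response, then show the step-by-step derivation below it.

0-2(w=5) 0-4(w=9) 0-5(w=14) 1-3(w=20) 1-4(w=3) 1-6(w=4)

step 1: add edge 0-2 (w=5); MST = {0-2(w=5)}
step 2: add edge 0-4 (w=9); MST = {0-2(w=5) 0-4(w=9)}
step 3: add edge 1-4 (w=3); MST = {0-2(w=5) 0-4(w=9) 1-4(w=3)}
step 4: add edge 1-6 (w=4); MST = {0-2(w=5) 0-4(w=9) 1-4(w=3) 1-6(w=4)}
step 5: add edge 0-5 (w=14); MST = {0-2(w=5) 0-4(w=9) 0-5(w=14) 1-4(w=3) 1-6(w=4)}
step 6: add edge 1-3 (w=20); MST = {0-2(w=5) 0-4(w=9) 0-5(w=14) 1-3(w=20) 1-4(w=3) 1-6(w=4)}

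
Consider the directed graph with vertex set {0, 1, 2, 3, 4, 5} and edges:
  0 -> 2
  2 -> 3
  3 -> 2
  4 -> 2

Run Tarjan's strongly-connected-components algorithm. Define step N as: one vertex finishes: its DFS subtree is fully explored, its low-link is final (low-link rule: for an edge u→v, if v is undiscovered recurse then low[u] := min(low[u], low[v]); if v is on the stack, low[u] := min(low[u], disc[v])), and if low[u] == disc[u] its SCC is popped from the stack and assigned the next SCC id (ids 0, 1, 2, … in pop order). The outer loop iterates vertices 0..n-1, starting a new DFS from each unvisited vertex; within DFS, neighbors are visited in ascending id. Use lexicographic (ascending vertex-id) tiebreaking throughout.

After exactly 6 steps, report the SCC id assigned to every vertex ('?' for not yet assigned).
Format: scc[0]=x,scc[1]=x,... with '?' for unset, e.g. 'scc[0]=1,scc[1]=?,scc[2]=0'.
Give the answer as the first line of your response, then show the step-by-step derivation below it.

scc[0]=1,scc[1]=2,scc[2]=0,scc[3]=0,scc[4]=3,scc[5]=4

step 1: low=(low[0]=0,low[1]=?,low[2]=1,low[3]=1,low[4]=?,low[5]=?); scc=(scc[0]=?,scc[1]=?,scc[2]=?,scc[3]=?,scc[4]=?,scc[5]=?)
step 2: low=(low[0]=0,low[1]=?,low[2]=1,low[3]=1,low[4]=?,low[5]=?); scc=(scc[0]=?,scc[1]=?,scc[2]=0,scc[3]=0,scc[4]=?,scc[5]=?)
step 3: low=(low[0]=0,low[1]=?,low[2]=1,low[3]=1,low[4]=?,low[5]=?); scc=(scc[0]=1,scc[1]=?,scc[2]=0,scc[3]=0,scc[4]=?,scc[5]=?)
step 4: low=(low[0]=0,low[1]=3,low[2]=1,low[3]=1,low[4]=?,low[5]=?); scc=(scc[0]=1,scc[1]=2,scc[2]=0,scc[3]=0,scc[4]=?,scc[5]=?)
step 5: low=(low[0]=0,low[1]=3,low[2]=1,low[3]=1,low[4]=4,low[5]=?); scc=(scc[0]=1,scc[1]=2,scc[2]=0,scc[3]=0,scc[4]=3,scc[5]=?)
step 6: low=(low[0]=0,low[1]=3,low[2]=1,low[3]=1,low[4]=4,low[5]=5); scc=(scc[0]=1,scc[1]=2,scc[2]=0,scc[3]=0,scc[4]=3,scc[5]=4)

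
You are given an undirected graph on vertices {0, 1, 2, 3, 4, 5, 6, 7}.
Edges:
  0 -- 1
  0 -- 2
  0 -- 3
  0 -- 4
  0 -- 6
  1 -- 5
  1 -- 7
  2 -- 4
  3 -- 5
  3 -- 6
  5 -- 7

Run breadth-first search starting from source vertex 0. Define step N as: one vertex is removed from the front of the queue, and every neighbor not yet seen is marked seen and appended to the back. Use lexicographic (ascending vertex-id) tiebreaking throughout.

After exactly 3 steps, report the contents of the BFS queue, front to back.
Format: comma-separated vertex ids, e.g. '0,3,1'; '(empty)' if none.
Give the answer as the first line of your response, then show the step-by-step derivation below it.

3,4,6,5,7

step 1: dequeue 0; queue=[1,2,3,4,6]; order=0
step 2: dequeue 1; queue=[2,3,4,6,5,7]; order=0,1
step 3: dequeue 2; queue=[3,4,6,5,7]; order=0,1,2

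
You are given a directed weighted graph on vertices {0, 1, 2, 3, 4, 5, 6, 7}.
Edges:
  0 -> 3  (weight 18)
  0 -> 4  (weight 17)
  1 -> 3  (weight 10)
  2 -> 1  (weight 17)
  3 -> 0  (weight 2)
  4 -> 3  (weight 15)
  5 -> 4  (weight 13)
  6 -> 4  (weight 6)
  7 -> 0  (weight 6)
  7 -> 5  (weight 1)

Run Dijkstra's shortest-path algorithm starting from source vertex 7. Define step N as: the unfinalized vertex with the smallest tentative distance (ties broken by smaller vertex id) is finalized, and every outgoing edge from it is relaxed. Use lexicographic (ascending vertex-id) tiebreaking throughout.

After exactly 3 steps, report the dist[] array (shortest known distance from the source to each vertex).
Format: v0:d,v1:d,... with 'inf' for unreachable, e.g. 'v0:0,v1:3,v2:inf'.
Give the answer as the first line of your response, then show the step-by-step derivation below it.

v0:6,v1:inf,v2:inf,v3:24,v4:14,v5:1,v6:inf,v7:0

step 1: dist = v0:6,v1:inf,v2:inf,v3:inf,v4:inf,v5:1,v6:inf,v7:0
step 2: dist = v0:6,v1:inf,v2:inf,v3:inf,v4:14,v5:1,v6:inf,v7:0
step 3: dist = v0:6,v1:inf,v2:inf,v3:24,v4:14,v5:1,v6:inf,v7:0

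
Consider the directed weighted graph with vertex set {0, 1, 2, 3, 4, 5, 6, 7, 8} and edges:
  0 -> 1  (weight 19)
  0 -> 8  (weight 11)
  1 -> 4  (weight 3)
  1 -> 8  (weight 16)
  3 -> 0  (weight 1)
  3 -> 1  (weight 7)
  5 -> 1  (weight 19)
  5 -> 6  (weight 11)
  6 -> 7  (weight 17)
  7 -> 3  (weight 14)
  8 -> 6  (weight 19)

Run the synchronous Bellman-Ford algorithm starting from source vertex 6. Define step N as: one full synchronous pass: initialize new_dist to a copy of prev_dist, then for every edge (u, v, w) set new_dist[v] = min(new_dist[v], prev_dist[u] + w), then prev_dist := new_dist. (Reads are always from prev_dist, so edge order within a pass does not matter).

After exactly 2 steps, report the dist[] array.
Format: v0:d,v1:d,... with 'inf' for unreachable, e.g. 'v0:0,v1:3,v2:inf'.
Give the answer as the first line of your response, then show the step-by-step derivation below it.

v0:inf,v1:inf,v2:inf,v3:31,v4:inf,v5:inf,v6:0,v7:17,v8:inf

step 1: dist = v0:inf,v1:inf,v2:inf,v3:inf,v4:inf,v5:inf,v6:0,v7:17,v8:inf
step 2: dist = v0:inf,v1:inf,v2:inf,v3:31,v4:inf,v5:inf,v6:0,v7:17,v8:inf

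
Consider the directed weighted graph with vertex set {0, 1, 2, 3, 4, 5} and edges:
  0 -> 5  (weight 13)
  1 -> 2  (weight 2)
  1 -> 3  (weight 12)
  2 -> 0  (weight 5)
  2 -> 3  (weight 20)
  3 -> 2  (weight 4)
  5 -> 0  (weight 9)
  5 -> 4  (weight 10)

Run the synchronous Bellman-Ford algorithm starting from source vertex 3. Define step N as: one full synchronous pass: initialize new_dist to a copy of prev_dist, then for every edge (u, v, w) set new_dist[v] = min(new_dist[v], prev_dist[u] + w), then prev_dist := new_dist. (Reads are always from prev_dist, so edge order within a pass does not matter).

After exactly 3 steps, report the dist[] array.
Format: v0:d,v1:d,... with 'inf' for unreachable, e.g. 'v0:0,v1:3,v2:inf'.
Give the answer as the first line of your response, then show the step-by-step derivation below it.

v0:9,v1:inf,v2:4,v3:0,v4:inf,v5:22

step 1: dist = v0:inf,v1:inf,v2:4,v3:0,v4:inf,v5:inf
step 2: dist = v0:9,v1:inf,v2:4,v3:0,v4:inf,v5:inf
step 3: dist = v0:9,v1:inf,v2:4,v3:0,v4:inf,v5:22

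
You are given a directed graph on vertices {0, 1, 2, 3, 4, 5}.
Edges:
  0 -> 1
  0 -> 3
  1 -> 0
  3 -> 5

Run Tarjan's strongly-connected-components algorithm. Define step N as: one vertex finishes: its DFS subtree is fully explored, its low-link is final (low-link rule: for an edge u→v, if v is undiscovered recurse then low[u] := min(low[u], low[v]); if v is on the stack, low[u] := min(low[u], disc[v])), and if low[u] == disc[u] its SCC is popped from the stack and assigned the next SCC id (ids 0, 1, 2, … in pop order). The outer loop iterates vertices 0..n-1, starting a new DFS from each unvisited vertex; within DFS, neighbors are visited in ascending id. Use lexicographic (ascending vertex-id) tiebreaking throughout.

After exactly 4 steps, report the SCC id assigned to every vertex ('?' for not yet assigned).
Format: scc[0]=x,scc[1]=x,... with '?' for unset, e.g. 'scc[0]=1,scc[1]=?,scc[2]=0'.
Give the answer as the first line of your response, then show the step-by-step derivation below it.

scc[0]=2,scc[1]=2,scc[2]=?,scc[3]=1,scc[4]=?,scc[5]=0

step 1: low=(low[0]=0,low[1]=0,low[2]=?,low[3]=?,low[4]=?,low[5]=?); scc=(scc[0]=?,scc[1]=?,scc[2]=?,scc[3]=?,scc[4]=?,scc[5]=?)
step 2: low=(low[0]=0,low[1]=0,low[2]=?,low[3]=2,low[4]=?,low[5]=3); scc=(scc[0]=?,scc[1]=?,scc[2]=?,scc[3]=?,scc[4]=?,scc[5]=0)
step 3: low=(low[0]=0,low[1]=0,low[2]=?,low[3]=2,low[4]=?,low[5]=3); scc=(scc[0]=?,scc[1]=?,scc[2]=?,scc[3]=1,scc[4]=?,scc[5]=0)
step 4: low=(low[0]=0,low[1]=0,low[2]=?,low[3]=2,low[4]=?,low[5]=3); scc=(scc[0]=2,scc[1]=2,scc[2]=?,scc[3]=1,scc[4]=?,scc[5]=0)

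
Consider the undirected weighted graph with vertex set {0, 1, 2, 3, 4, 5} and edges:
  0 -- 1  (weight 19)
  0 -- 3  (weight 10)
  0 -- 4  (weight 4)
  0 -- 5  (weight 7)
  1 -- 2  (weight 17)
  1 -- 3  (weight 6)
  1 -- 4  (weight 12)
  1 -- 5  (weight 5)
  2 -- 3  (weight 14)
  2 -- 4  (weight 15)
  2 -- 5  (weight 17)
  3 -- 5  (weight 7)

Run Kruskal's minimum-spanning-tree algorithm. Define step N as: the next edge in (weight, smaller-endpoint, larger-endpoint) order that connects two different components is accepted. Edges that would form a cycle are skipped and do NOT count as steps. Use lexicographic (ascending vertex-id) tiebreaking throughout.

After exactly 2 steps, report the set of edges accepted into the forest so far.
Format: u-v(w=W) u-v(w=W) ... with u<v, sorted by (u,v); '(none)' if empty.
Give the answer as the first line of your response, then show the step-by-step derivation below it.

0-4(w=4) 1-5(w=5)

step 1: add edge 0-4 (w=4); MST = {0-4(w=4)}
step 2: add edge 1-5 (w=5); MST = {0-4(w=4) 1-5(w=5)}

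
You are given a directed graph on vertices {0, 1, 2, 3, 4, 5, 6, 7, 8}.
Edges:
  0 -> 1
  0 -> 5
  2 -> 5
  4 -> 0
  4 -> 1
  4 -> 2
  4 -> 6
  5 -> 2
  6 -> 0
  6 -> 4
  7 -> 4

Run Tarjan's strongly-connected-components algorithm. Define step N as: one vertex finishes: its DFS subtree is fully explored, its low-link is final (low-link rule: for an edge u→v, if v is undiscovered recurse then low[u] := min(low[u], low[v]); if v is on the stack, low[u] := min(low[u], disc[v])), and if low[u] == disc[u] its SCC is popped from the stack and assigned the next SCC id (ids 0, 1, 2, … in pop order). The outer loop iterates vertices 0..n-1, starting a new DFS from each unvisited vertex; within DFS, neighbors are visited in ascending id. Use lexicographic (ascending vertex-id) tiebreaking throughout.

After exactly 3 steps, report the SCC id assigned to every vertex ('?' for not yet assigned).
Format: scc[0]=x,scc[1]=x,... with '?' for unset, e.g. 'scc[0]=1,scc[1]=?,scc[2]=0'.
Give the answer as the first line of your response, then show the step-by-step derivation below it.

scc[0]=?,scc[1]=0,scc[2]=1,scc[3]=?,scc[4]=?,scc[5]=1,scc[6]=?,scc[7]=?,scc[8]=?

step 1: low=(low[0]=0,low[1]=1,low[2]=?,low[3]=?,low[4]=?,low[5]=?,low[6]=?,low[7]=?,low[8]=?); scc=(scc[0]=?,scc[1]=0,scc[2]=?,scc[3]=?,scc[4]=?,scc[5]=?,scc[6]=?,scc[7]=?,scc[8]=?)
step 2: low=(low[0]=0,low[1]=1,low[2]=2,low[3]=?,low[4]=?,low[5]=2,low[6]=?,low[7]=?,low[8]=?); scc=(scc[0]=?,scc[1]=0,scc[2]=?,scc[3]=?,scc[4]=?,scc[5]=?,scc[6]=?,scc[7]=?,scc[8]=?)
step 3: low=(low[0]=0,low[1]=1,low[2]=2,low[3]=?,low[4]=?,low[5]=2,low[6]=?,low[7]=?,low[8]=?); scc=(scc[0]=?,scc[1]=0,scc[2]=1,scc[3]=?,scc[4]=?,scc[5]=1,scc[6]=?,scc[7]=?,scc[8]=?)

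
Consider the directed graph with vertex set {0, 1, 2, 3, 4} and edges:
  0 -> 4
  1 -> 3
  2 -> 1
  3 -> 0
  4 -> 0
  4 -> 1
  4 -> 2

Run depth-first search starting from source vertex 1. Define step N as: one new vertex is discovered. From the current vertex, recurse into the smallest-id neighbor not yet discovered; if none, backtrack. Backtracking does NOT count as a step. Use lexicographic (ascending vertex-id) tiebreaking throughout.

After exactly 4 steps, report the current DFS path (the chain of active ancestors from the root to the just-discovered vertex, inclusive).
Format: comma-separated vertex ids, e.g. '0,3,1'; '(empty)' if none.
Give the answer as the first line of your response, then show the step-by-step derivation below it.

1,3,0,4

step 1: discover 1; path=1; order=1
step 2: discover 3; path=1>3; order=1,3
step 3: discover 0; path=1>3>0; order=1,3,0
step 4: discover 4; path=1>3>0>4; order=1,3,0,4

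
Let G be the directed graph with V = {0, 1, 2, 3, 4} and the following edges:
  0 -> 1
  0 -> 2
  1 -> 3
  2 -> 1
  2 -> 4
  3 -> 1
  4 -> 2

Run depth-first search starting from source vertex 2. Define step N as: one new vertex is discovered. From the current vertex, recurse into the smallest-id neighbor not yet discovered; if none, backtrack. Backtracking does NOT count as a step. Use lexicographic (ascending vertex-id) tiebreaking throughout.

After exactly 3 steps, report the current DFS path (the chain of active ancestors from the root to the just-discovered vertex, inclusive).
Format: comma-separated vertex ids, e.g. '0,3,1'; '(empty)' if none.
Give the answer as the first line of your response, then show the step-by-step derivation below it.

2,1,3

step 1: discover 2; path=2; order=2
step 2: discover 1; path=2>1; order=2,1
step 3: discover 3; path=2>1>3; order=2,1,3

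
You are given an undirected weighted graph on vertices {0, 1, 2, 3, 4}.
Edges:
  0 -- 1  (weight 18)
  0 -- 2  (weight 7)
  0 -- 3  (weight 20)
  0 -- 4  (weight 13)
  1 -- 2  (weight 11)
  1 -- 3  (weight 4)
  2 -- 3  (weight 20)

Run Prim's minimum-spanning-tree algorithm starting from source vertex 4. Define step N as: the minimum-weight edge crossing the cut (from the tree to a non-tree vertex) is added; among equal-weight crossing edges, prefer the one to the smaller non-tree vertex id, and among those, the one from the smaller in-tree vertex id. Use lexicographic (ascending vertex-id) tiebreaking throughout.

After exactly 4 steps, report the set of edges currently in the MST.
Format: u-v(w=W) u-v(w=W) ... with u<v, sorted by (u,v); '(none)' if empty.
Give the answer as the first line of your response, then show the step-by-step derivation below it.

0-2(w=7) 0-4(w=13) 1-2(w=11) 1-3(w=4)

step 1: add edge 0-4 (w=13); MST = {0-4(w=13)}
step 2: add edge 0-2 (w=7); MST = {0-2(w=7) 0-4(w=13)}
step 3: add edge 1-2 (w=11); MST = {0-2(w=7) 0-4(w=13) 1-2(w=11)}
step 4: add edge 1-3 (w=4); MST = {0-2(w=7) 0-4(w=13) 1-2(w=11) 1-3(w=4)}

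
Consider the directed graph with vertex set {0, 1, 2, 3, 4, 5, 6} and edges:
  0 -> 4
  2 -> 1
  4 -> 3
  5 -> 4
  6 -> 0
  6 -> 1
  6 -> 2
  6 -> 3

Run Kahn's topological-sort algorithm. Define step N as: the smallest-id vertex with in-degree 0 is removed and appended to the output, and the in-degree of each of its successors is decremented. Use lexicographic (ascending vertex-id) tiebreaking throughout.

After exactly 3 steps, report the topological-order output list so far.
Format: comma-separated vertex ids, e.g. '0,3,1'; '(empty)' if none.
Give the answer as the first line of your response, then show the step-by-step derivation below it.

5,6,0

step 1: output 5; order=[5]; indeg=(1,2,1,2,1,0,0)
step 2: output 6; order=[5,6]; indeg=(0,1,0,1,1,0,0)
step 3: output 0; order=[5,6,0]; indeg=(0,1,0,1,0,0,0)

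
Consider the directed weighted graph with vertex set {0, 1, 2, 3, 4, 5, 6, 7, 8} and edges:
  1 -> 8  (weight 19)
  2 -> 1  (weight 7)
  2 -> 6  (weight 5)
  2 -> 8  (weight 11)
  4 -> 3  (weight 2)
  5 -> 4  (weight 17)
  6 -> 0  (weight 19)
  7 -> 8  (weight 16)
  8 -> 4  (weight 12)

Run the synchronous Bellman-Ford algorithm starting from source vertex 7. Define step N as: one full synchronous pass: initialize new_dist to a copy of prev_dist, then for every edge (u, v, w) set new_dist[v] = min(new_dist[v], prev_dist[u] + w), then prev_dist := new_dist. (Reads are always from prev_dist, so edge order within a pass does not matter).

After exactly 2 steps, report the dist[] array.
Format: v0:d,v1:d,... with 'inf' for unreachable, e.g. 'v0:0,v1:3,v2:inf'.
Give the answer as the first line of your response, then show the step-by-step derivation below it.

v0:inf,v1:inf,v2:inf,v3:inf,v4:28,v5:inf,v6:inf,v7:0,v8:16

step 1: dist = v0:inf,v1:inf,v2:inf,v3:inf,v4:inf,v5:inf,v6:inf,v7:0,v8:16
step 2: dist = v0:inf,v1:inf,v2:inf,v3:inf,v4:28,v5:inf,v6:inf,v7:0,v8:16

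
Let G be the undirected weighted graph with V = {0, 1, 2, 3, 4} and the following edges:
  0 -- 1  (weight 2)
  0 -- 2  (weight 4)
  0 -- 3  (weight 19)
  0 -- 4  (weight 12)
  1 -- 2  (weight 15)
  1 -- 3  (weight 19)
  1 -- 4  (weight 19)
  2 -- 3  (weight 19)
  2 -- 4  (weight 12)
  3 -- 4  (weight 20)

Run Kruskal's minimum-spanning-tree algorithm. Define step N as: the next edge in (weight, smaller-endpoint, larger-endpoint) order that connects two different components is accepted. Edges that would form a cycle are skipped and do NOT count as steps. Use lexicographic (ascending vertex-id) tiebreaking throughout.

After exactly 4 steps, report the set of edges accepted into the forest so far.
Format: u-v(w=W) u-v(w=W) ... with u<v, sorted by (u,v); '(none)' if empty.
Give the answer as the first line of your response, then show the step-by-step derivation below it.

0-1(w=2) 0-2(w=4) 0-3(w=19) 0-4(w=12)

step 1: add edge 0-1 (w=2); MST = {0-1(w=2)}
step 2: add edge 0-2 (w=4); MST = {0-1(w=2) 0-2(w=4)}
step 3: add edge 0-4 (w=12); MST = {0-1(w=2) 0-2(w=4) 0-4(w=12)}
step 4: add edge 0-3 (w=19); MST = {0-1(w=2) 0-2(w=4) 0-3(w=19) 0-4(w=12)}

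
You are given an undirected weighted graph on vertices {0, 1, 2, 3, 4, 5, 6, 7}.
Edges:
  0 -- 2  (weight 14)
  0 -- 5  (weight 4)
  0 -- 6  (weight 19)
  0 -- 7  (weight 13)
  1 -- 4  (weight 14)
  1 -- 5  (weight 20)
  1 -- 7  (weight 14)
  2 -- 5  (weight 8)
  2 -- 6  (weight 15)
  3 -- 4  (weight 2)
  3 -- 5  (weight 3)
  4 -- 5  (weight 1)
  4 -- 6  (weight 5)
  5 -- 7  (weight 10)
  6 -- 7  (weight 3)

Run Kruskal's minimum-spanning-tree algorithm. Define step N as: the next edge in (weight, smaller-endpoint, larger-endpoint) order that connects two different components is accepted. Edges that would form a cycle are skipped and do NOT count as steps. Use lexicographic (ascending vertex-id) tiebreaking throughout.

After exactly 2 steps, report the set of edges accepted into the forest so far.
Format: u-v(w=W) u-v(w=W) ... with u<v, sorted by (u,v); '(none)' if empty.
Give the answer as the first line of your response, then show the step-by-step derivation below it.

3-4(w=2) 4-5(w=1)

step 1: add edge 4-5 (w=1); MST = {4-5(w=1)}
step 2: add edge 3-4 (w=2); MST = {3-4(w=2) 4-5(w=1)}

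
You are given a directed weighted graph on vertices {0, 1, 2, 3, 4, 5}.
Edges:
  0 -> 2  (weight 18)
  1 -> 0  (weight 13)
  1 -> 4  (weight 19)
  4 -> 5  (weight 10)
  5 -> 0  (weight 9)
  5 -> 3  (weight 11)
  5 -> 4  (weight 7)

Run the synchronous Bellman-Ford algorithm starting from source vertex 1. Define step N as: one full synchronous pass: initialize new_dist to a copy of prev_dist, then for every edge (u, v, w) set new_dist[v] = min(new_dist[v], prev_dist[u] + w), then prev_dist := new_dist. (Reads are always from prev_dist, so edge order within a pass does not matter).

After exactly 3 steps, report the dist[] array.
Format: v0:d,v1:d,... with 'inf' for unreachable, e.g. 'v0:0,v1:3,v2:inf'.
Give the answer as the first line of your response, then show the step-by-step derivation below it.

v0:13,v1:0,v2:31,v3:40,v4:19,v5:29

step 1: dist = v0:13,v1:0,v2:inf,v3:inf,v4:19,v5:inf
step 2: dist = v0:13,v1:0,v2:31,v3:inf,v4:19,v5:29
step 3: dist = v0:13,v1:0,v2:31,v3:40,v4:19,v5:29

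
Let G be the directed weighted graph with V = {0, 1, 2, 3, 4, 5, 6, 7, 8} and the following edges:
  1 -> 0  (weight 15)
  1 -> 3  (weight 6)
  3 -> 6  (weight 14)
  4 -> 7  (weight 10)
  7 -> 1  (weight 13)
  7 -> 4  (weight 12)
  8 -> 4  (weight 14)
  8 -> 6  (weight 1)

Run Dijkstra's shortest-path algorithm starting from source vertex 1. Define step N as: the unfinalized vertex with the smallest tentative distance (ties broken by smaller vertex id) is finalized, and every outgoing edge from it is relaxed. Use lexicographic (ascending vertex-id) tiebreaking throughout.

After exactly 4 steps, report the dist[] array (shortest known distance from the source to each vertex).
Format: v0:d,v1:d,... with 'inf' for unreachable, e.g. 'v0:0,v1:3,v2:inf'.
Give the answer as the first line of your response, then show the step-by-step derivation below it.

v0:15,v1:0,v2:inf,v3:6,v4:inf,v5:inf,v6:20,v7:inf,v8:inf

step 1: dist = v0:15,v1:0,v2:inf,v3:6,v4:inf,v5:inf,v6:inf,v7:inf,v8:inf
step 2: dist = v0:15,v1:0,v2:inf,v3:6,v4:inf,v5:inf,v6:20,v7:inf,v8:inf
step 3: dist = v0:15,v1:0,v2:inf,v3:6,v4:inf,v5:inf,v6:20,v7:inf,v8:inf
step 4: dist = v0:15,v1:0,v2:inf,v3:6,v4:inf,v5:inf,v6:20,v7:inf,v8:inf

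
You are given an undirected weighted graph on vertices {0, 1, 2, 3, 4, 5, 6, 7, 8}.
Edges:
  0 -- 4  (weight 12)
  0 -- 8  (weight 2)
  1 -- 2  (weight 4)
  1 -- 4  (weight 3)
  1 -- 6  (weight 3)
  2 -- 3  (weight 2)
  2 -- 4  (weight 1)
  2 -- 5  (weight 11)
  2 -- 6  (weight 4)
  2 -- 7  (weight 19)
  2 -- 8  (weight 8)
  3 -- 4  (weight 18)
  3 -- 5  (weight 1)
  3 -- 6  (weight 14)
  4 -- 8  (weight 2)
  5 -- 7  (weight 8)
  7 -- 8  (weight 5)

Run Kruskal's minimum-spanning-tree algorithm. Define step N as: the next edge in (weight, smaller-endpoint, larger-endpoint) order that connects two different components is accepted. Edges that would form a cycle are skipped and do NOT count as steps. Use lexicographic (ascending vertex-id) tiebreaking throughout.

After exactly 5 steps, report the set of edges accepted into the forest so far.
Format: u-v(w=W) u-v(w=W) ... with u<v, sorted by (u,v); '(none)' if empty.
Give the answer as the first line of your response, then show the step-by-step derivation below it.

0-8(w=2) 2-3(w=2) 2-4(w=1) 3-5(w=1) 4-8(w=2)

step 1: add edge 2-4 (w=1); MST = {2-4(w=1)}
step 2: add edge 3-5 (w=1); MST = {2-4(w=1) 3-5(w=1)}
step 3: add edge 0-8 (w=2); MST = {0-8(w=2) 2-4(w=1) 3-5(w=1)}
step 4: add edge 2-3 (w=2); MST = {0-8(w=2) 2-3(w=2) 2-4(w=1) 3-5(w=1)}
step 5: add edge 4-8 (w=2); MST = {0-8(w=2) 2-3(w=2) 2-4(w=1) 3-5(w=1) 4-8(w=2)}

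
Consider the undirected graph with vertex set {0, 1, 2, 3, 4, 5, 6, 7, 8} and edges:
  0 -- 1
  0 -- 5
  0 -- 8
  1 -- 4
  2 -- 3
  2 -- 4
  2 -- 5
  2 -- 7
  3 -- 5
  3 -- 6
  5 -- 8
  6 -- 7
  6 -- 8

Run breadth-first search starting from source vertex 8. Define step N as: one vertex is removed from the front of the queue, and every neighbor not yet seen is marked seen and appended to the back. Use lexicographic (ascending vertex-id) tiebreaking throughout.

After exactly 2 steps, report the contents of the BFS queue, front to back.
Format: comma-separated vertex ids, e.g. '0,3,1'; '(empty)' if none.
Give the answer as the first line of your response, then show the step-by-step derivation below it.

5,6,1

step 1: dequeue 8; queue=[0,5,6]; order=8
step 2: dequeue 0; queue=[5,6,1]; order=8,0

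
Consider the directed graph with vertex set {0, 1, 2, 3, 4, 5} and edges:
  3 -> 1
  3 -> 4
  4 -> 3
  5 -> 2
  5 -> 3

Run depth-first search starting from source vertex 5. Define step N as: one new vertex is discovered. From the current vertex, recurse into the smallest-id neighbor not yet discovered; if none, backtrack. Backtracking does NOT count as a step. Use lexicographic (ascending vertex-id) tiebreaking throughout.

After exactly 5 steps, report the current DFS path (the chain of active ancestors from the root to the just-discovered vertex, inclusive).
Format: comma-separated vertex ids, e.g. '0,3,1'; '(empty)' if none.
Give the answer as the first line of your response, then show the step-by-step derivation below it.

5,3,4

step 1: discover 5; path=5; order=5
step 2: discover 2; path=5>2; order=5,2
step 3: discover 3; path=5>3; order=5,2,3
step 4: discover 1; path=5>3>1; order=5,2,3,1
step 5: discover 4; path=5>3>4; order=5,2,3,1,4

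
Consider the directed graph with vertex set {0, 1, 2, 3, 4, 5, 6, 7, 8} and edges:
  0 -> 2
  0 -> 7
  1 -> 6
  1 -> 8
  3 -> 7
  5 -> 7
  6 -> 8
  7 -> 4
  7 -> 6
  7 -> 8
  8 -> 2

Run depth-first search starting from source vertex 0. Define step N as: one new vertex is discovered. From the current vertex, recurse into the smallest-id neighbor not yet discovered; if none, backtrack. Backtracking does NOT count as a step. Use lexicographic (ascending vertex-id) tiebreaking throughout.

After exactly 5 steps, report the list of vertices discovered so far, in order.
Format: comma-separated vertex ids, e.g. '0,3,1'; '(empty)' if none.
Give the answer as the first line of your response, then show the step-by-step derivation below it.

0,2,7,4,6

step 1: discover 0; path=0; order=0
step 2: discover 2; path=0>2; order=0,2
step 3: discover 7; path=0>7; order=0,2,7
step 4: discover 4; path=0>7>4; order=0,2,7,4
step 5: discover 6; path=0>7>6; order=0,2,7,4,6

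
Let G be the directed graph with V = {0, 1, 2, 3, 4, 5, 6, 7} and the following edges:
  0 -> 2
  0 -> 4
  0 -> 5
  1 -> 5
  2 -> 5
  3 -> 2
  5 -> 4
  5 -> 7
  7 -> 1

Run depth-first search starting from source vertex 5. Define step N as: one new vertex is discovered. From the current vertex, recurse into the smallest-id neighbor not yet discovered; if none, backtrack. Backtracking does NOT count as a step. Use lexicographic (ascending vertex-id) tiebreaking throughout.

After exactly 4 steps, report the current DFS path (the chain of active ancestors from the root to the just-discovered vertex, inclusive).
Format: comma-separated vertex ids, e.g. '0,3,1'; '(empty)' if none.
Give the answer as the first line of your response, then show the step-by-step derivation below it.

5,7,1

step 1: discover 5; path=5; order=5
step 2: discover 4; path=5>4; order=5,4
step 3: discover 7; path=5>7; order=5,4,7
step 4: discover 1; path=5>7>1; order=5,4,7,1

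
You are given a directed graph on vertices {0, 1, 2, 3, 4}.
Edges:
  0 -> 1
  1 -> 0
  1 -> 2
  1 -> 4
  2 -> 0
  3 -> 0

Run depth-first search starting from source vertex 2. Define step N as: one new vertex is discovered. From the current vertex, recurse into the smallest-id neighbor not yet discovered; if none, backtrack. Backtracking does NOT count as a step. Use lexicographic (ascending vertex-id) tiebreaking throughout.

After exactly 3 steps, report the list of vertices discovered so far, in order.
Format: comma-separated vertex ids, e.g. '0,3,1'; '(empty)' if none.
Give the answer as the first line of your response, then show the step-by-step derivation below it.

2,0,1

step 1: discover 2; path=2; order=2
step 2: discover 0; path=2>0; order=2,0
step 3: discover 1; path=2>0>1; order=2,0,1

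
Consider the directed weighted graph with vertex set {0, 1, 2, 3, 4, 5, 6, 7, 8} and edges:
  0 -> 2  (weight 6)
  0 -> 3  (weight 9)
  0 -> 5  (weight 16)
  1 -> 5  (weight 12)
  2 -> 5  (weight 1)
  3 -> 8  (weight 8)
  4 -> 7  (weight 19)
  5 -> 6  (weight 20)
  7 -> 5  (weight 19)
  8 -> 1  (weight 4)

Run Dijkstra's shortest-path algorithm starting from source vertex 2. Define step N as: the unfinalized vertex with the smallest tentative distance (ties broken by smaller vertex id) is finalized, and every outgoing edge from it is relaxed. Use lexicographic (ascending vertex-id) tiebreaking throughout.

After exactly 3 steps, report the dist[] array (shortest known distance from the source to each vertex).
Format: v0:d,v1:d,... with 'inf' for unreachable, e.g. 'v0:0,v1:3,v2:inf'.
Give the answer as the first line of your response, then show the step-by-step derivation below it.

v0:inf,v1:inf,v2:0,v3:inf,v4:inf,v5:1,v6:21,v7:inf,v8:inf

step 1: dist = v0:inf,v1:inf,v2:0,v3:inf,v4:inf,v5:1,v6:inf,v7:inf,v8:inf
step 2: dist = v0:inf,v1:inf,v2:0,v3:inf,v4:inf,v5:1,v6:21,v7:inf,v8:inf
step 3: dist = v0:inf,v1:inf,v2:0,v3:inf,v4:inf,v5:1,v6:21,v7:inf,v8:inf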